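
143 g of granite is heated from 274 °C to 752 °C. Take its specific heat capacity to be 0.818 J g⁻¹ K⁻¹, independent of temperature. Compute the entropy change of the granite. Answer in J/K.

ΔS = 73.4 J/K

In kelvin: T₁ = 547.15 K, T₂ = 1025.15 K. ΔS = ∫dQ_rev/T = m c ln(T₂/T₁) = 143 × 0.818 × ln(1025.15/547.15) = 73.4 J/K.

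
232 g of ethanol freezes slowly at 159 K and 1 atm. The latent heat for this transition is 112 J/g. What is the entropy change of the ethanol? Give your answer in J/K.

ΔS = -163 J/K

Heat released by the substance: Q = −mL = −232 × 112 = −25984 J.
At constant T, ΔS = Q_rev/T = −25984 / 159 = -163 J/K.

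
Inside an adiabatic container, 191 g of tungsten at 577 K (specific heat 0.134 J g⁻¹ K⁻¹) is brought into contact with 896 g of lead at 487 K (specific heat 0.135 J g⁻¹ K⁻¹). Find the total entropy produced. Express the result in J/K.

Energy balance: T_f = (m₁c₁T₁ + m₂c₂T₂)/(m₁c₁ + m₂c₂) = 502.72 K.
ΔS₁ = m₁c₁ ln(T_f/T₁) = 25.594 × ln(502.72/577) = -3.527 J/K.
ΔS₂ = m₂c₂ ln(T_f/T₂) = 120.96 × ln(502.72/487) = 3.842 J/K.
ΔS_total = -3.527 + 3.842 = 0.315 J/K.

ΔS_total = 0.315 J/K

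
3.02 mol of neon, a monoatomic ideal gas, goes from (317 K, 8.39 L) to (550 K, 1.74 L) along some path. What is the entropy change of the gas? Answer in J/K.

ΔS = -18.7 J/K

Entropy is a state function: ΔS = nC_V ln(T₂/T₁) + nR ln(V₂/V₁), with C_V = 3R/2 = 12.47 J mol⁻¹ K⁻¹ for a monoatomic ideal gas.
ΔS = 3.02 × [12.47 × ln(550/317) + 8.314 × ln(1.74/8.39)] = -18.7 J/K.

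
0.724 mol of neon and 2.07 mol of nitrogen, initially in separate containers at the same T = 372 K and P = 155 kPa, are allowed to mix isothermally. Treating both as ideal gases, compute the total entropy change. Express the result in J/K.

ΔS_mix = 13.3 J/K

Mole fractions: x_A = 0.724/2.79 = 0.259, x_B = 0.741.
ΔS_mix = −R(n_A ln x_A + n_B ln x_B) = −8.314 × (0.724 ln 0.259 + 2.07 ln 0.741) = 13.3 J/K.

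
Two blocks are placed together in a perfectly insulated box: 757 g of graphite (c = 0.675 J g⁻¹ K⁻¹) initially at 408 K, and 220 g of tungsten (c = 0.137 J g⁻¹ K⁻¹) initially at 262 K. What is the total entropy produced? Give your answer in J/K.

Energy balance: T_f = (m₁c₁T₁ + m₂c₂T₂)/(m₁c₁ + m₂c₂) = 399.87 K.
ΔS₁ = m₁c₁ ln(T_f/T₁) = 510.975 × ln(399.87/408) = -10.288 J/K.
ΔS₂ = m₂c₂ ln(T_f/T₂) = 30.14 × ln(399.87/262) = 12.743 J/K.
ΔS_total = -10.288 + 12.743 = 2.46 J/K.

ΔS_total = 2.46 J/K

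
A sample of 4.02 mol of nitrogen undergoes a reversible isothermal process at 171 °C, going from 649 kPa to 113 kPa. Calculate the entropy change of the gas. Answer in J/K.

For an isothermal ideal gas ΔS_gas = nR ln(P₁/P₂) = 4.02 × 8.314 × ln(649/113) = 58.4 J/K.

ΔS_gas = 58.4 J/K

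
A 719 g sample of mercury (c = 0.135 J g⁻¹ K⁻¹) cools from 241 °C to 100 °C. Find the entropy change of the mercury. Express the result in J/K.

In kelvin: T₁ = 514.15 K, T₂ = 373.15 K. ΔS = ∫dQ_rev/T = m c ln(T₂/T₁) = 719 × 0.135 × ln(373.15/514.15) = -31.1 J/K.

ΔS = -31.1 J/K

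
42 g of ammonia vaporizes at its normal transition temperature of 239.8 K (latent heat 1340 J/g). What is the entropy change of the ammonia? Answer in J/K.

Heat absorbed by the substance: Q = mL = 42 × 1340 = 56280 J.
At constant T, ΔS = Q_rev/T = 56280 / 239.8 = 235 J/K.

ΔS = 235 J/K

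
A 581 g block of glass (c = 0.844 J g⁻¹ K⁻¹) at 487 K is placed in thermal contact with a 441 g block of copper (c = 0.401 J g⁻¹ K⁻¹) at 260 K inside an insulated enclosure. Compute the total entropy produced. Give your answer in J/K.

ΔS_total = 23 J/K

Energy balance: T_f = (m₁c₁T₁ + m₂c₂T₂)/(m₁c₁ + m₂c₂) = 426.83 K.
ΔS₁ = m₁c₁ ln(T_f/T₁) = 490.364 × ln(426.83/487) = -64.66 J/K.
ΔS₂ = m₂c₂ ln(T_f/T₂) = 176.841 × ln(426.83/260) = 87.66 J/K.
ΔS_total = -64.66 + 87.66 = 23 J/K.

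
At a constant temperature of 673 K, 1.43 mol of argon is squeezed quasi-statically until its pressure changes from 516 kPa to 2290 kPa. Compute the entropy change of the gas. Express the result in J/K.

ΔS_gas = -17.7 J/K

For an isothermal ideal gas ΔS_gas = nR ln(P₁/P₂) = 1.43 × 8.314 × ln(516/2290) = -17.7 J/K.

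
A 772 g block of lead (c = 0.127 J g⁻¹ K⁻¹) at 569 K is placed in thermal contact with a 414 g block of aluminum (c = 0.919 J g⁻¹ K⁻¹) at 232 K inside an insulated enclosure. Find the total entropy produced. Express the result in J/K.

ΔS_total = 36.7 J/K

Energy balance: T_f = (m₁c₁T₁ + m₂c₂T₂)/(m₁c₁ + m₂c₂) = 301.05 K.
ΔS₁ = m₁c₁ ln(T_f/T₁) = 98.044 × ln(301.05/569) = -62.42 J/K.
ΔS₂ = m₂c₂ ln(T_f/T₂) = 380.466 × ln(301.05/232) = 99.13 J/K.
ΔS_total = -62.42 + 99.13 = 36.7 J/K.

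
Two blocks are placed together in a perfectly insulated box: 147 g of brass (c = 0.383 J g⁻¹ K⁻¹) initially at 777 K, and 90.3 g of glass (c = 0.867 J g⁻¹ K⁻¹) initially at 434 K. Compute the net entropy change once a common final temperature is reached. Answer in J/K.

ΔS_total = 5.65 J/K

Energy balance: T_f = (m₁c₁T₁ + m₂c₂T₂)/(m₁c₁ + m₂c₂) = 577.48 K.
ΔS₁ = m₁c₁ ln(T_f/T₁) = 56.301 × ln(577.48/777) = -16.71 J/K.
ΔS₂ = m₂c₂ ln(T_f/T₂) = 78.2901 × ln(577.48/434) = 22.36 J/K.
ΔS_total = -16.71 + 22.36 = 5.65 J/K.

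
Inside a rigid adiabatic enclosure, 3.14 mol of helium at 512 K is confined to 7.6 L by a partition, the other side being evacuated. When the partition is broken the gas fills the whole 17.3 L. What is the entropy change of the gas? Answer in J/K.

No heat is exchanged and no work is done, so the ideal-gas temperature stays constant.
Entropy is a state function; using a reversible isothermal path, ΔS_gas = nR ln(V₂/V₁) = 3.14 × 8.314 × ln(17.3/7.6) = 21.5 J/K.

ΔS_gas = 21.5 J/K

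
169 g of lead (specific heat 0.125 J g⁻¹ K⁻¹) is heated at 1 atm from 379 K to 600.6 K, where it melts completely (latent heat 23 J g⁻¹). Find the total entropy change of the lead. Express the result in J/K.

ΔS = 16.2 J/K

Warming step: ΔS₁ = m c ln(T_tr/T_i) = 169 × 0.125 × ln(600.6/379) = 9.726 J/K.
Phase change: ΔS₂ = +mL/T_tr = 169 × 23 / 600.6 = 6.472 J/K.
ΔS_total = (9.726) + (6.472) = 16.2 J/K.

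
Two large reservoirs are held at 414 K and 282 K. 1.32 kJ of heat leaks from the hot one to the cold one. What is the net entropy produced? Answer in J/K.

ΔS_total = 1.49 J/K

ΔS_hot = −Q/T_H = −1320/414 = -3.188 J/K and ΔS_cold = +Q/T_C = 1320/282 = 4.681 J/K.
ΔS_total = -3.188 + 4.681 = 1.49 J/K, positive as the second law requires.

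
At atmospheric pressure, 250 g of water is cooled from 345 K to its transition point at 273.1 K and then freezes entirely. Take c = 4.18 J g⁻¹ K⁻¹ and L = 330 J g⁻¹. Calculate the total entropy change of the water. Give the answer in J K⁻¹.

Cooling step: ΔS₁ = m c ln(T_tr/T_i) = 250 × 4.18 × ln(273.1/345) = -244.2 J/K.
Phase change: ΔS₂ = −mL/T_tr = −250 × 330 / 273.1 = -302.1 J/K.
ΔS_total = (-244.2) + (-302.1) = -546 J/K.

ΔS = -546 J/K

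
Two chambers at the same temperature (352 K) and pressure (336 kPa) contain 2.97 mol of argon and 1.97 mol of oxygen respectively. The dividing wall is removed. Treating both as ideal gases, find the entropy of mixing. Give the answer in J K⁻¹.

ΔS_mix = 27.6 J/K

Mole fractions: x_A = 2.97/4.94 = 0.601, x_B = 0.399.
ΔS_mix = −R(n_A ln x_A + n_B ln x_B) = −8.314 × (2.97 ln 0.601 + 1.97 ln 0.399) = 27.6 J/K.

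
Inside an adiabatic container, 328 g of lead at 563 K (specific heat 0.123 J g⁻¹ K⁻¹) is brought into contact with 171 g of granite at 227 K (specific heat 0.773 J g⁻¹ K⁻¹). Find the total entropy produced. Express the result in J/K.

ΔS_total = 14.6 J/K

Energy balance: T_f = (m₁c₁T₁ + m₂c₂T₂)/(m₁c₁ + m₂c₂) = 305.57 K.
ΔS₁ = m₁c₁ ln(T_f/T₁) = 40.344 × ln(305.57/563) = -24.65 J/K.
ΔS₂ = m₂c₂ ln(T_f/T₂) = 132.183 × ln(305.57/227) = 39.29 J/K.
ΔS_total = -24.65 + 39.29 = 14.6 J/K.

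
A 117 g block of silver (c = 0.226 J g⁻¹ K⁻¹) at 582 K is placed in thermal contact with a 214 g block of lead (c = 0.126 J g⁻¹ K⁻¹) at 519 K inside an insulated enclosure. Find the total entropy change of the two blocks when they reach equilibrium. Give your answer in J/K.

Energy balance: T_f = (m₁c₁T₁ + m₂c₂T₂)/(m₁c₁ + m₂c₂) = 550.19 K.
ΔS₁ = m₁c₁ ln(T_f/T₁) = 26.442 × ln(550.19/582) = -1.4861 J/K.
ΔS₂ = m₂c₂ ln(T_f/T₂) = 26.964 × ln(550.19/519) = 1.5737 J/K.
ΔS_total = -1.4861 + 1.5737 = 0.0876 J/K.

ΔS_total = 0.0876 J/K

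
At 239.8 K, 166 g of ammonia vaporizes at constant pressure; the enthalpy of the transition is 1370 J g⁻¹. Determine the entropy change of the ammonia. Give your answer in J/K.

Heat absorbed by the substance: Q = mL = 166 × 1370 = 227420 J.
At constant T, ΔS = Q_rev/T = 227420 / 239.8 = 948 J/K.

ΔS = 948 J/K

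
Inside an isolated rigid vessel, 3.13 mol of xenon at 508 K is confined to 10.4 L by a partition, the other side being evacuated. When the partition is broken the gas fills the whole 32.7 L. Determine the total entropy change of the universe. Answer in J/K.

No heat is exchanged and no work is done, so the ideal-gas temperature stays constant.
Entropy is a state function; using a reversible isothermal path, ΔS_gas = nR ln(V₂/V₁) = 3.13 × 8.314 × ln(32.7/10.4) = 29.8 J/K.
The insulated surroundings exchange no heat, so ΔS_surr = 0 and ΔS_universe = ΔS_gas.

ΔS_universe = 29.8 J/K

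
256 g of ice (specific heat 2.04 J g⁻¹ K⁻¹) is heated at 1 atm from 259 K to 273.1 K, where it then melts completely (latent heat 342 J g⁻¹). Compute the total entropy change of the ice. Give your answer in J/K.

Warming step: ΔS₁ = m c ln(T_tr/T_i) = 256 × 2.04 × ln(273.1/259) = 27.68 J/K.
Phase change: ΔS₂ = +mL/T_tr = 256 × 342 / 273.1 = 320.6 J/K.
ΔS_total = (27.68) + (320.6) = 348 J/K.

ΔS = 348 J/K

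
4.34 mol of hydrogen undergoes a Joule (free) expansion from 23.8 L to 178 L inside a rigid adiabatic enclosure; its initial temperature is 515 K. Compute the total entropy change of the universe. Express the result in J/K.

No heat is exchanged and no work is done, so the ideal-gas temperature stays constant.
Entropy is a state function; using a reversible isothermal path, ΔS_gas = nR ln(V₂/V₁) = 4.34 × 8.314 × ln(178/23.8) = 72.6 J/K.
The insulated surroundings exchange no heat, so ΔS_surr = 0 and ΔS_universe = ΔS_gas.

ΔS_universe = 72.6 J/K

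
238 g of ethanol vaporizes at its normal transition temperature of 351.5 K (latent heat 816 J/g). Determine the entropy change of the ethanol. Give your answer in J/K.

Heat absorbed by the substance: Q = mL = 238 × 816 = 194208 J.
At constant T, ΔS = Q_rev/T = 194208 / 351.5 = 553 J/K.

ΔS = 553 J/K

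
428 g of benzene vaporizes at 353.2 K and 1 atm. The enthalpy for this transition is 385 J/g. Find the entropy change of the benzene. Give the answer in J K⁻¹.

ΔS = 467 J/K

Heat absorbed by the substance: Q = mL = 428 × 385 = 164780 J.
At constant T, ΔS = Q_rev/T = 164780 / 353.2 = 467 J/K.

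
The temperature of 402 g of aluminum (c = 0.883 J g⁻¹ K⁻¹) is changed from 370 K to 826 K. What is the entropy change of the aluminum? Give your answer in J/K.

ΔS = 285 J/K

ΔS = ∫dQ_rev/T = m c ln(T₂/T₁) = 402 × 0.883 × ln(826/370) = 285 J/K.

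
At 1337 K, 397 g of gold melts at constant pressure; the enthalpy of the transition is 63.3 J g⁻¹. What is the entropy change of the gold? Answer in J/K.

Heat absorbed by the substance: Q = mL = 397 × 63.3 = 25130.1 J.
At constant T, ΔS = Q_rev/T = 25130.1 / 1337 = 18.8 J/K.

ΔS = 18.8 J/K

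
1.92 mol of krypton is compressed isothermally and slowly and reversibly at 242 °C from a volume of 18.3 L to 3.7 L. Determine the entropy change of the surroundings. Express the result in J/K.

For an isothermal ideal gas ΔS_gas = nR ln(V₂/V₁) = 1.92 × 8.314 × ln(3.7/18.3) = -25.5 J/K.
The process is reversible, so ΔS_surr = −ΔS_gas = 25.5 J/K and ΔS_universe = 0.

ΔS_surr = 25.5 J/K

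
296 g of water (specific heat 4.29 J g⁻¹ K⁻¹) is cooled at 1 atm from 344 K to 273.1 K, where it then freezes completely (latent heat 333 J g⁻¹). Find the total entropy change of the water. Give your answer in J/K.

Cooling step: ΔS₁ = m c ln(T_tr/T_i) = 296 × 4.29 × ln(273.1/344) = -293.1 J/K.
Phase change: ΔS₂ = −mL/T_tr = −296 × 333 / 273.1 = -360.9 J/K.
ΔS_total = (-293.1) + (-360.9) = -654 J/K.

ΔS = -654 J/K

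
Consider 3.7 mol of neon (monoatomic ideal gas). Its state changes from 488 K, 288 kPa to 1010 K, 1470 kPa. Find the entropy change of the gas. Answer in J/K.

ΔS = 5.8 J/K

ΔS = nC_p ln(T₂/T₁) − nR ln(P₂/P₁), with C_p = 5R/2 = 20.79 J mol⁻¹ K⁻¹ for a monoatomic ideal gas.
ΔS = 3.7 × [20.79 × ln(1010/488) − 8.314 × ln(1470/288)] = 5.8 J/K.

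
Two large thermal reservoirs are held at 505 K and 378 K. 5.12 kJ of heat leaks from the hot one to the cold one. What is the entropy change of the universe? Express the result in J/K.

ΔS_total = 3.41 J/K

ΔS_hot = −Q/T_H = −5120/505 = -10.139 J/K and ΔS_cold = +Q/T_C = 5120/378 = 13.545 J/K.
ΔS_total = -10.139 + 13.545 = 3.41 J/K, positive as the second law requires.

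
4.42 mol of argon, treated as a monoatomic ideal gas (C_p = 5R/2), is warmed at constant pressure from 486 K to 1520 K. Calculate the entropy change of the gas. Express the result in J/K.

ΔS = 105 J/K

At constant pressure, ΔS = nC_p ln(T₂/T₁) with C_p = 5R/2 = 20.79 J mol⁻¹ K⁻¹.
ΔS = 4.42 × 20.79 × ln(1520/486) = 105 J/K.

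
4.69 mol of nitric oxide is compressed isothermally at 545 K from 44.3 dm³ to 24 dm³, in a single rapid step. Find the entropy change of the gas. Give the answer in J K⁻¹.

Entropy is a state function, so ΔS_gas depends only on the end states.
For an isothermal ideal gas ΔS_gas = nR ln(V₂/V₁) = 4.69 × 8.314 × ln(24/44.3) = -23.9 J/K.

ΔS_gas = -23.9 J/K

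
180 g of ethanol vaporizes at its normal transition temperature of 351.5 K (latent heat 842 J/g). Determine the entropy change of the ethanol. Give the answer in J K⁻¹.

ΔS = 431 J/K

Heat absorbed by the substance: Q = mL = 180 × 842 = 151560 J.
At constant T, ΔS = Q_rev/T = 151560 / 351.5 = 431 J/K.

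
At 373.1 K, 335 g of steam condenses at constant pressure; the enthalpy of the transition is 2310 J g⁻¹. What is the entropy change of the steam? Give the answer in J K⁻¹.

ΔS = -2070 J/K

Heat released by the substance: Q = −mL = −335 × 2310 = −773850 J.
At constant T, ΔS = Q_rev/T = −773850 / 373.1 = -2070 J/K.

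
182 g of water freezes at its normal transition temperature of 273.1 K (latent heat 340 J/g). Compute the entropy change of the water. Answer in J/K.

ΔS = -227 J/K

Heat released by the substance: Q = −mL = −182 × 340 = −61880 J.
At constant T, ΔS = Q_rev/T = −61880 / 273.1 = -227 J/K.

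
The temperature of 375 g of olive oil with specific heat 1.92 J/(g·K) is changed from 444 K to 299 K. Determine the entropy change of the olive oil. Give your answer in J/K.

ΔS = ∫dQ_rev/T = m c ln(T₂/T₁) = 375 × 1.92 × ln(299/444) = -285 J/K.

ΔS = -285 J/K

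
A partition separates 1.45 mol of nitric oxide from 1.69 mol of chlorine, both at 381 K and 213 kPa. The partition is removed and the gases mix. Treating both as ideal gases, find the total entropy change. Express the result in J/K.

ΔS_mix = 18 J/K

Mole fractions: x_A = 1.45/3.14 = 0.462, x_B = 0.538.
ΔS_mix = −R(n_A ln x_A + n_B ln x_B) = −8.314 × (1.45 ln 0.462 + 1.69 ln 0.538) = 18 J/K.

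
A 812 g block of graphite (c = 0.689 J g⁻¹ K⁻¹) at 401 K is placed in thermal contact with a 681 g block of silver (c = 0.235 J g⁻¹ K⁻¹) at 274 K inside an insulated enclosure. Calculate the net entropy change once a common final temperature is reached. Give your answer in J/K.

Energy balance: T_f = (m₁c₁T₁ + m₂c₂T₂)/(m₁c₁ + m₂c₂) = 372.75 K.
ΔS₁ = m₁c₁ ln(T_f/T₁) = 559.468 × ln(372.75/401) = -40.87 J/K.
ΔS₂ = m₂c₂ ln(T_f/T₂) = 160.035 × ln(372.75/274) = 49.26 J/K.
ΔS_total = -40.87 + 49.26 = 8.39 J/K.

ΔS_total = 8.39 J/K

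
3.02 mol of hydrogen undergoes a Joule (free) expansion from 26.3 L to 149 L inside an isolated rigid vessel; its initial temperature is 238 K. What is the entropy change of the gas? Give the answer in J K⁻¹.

ΔS_gas = 43.5 J/K

No heat is exchanged and no work is done, so the ideal-gas temperature stays constant.
Entropy is a state function; using a reversible isothermal path, ΔS_gas = nR ln(V₂/V₁) = 3.02 × 8.314 × ln(149/26.3) = 43.5 J/K.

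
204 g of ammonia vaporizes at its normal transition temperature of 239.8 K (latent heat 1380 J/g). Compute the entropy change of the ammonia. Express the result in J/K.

ΔS = 1170 J/K

Heat absorbed by the substance: Q = mL = 204 × 1380 = 281520 J.
At constant T, ΔS = Q_rev/T = 281520 / 239.8 = 1170 J/K.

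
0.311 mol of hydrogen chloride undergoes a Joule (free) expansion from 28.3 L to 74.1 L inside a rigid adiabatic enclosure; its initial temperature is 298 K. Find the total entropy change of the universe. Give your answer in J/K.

No heat is exchanged and no work is done, so the ideal-gas temperature stays constant.
Entropy is a state function; using a reversible isothermal path, ΔS_gas = nR ln(V₂/V₁) = 0.311 × 8.314 × ln(74.1/28.3) = 2.49 J/K.
The insulated surroundings exchange no heat, so ΔS_surr = 0 and ΔS_universe = ΔS_gas.

ΔS_universe = 2.49 J/K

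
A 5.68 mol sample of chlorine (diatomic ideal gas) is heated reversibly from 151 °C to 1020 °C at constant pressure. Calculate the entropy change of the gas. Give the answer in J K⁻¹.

ΔS = 184 J/K

In kelvin: T₁ = 424.15 K, T₂ = 1293.15 K. At constant pressure, ΔS = nC_p ln(T₂/T₁) with C_p = 7R/2 = 29.1 J mol⁻¹ K⁻¹.
ΔS = 5.68 × 29.1 × ln(1293.15/424.15) = 184 J/K.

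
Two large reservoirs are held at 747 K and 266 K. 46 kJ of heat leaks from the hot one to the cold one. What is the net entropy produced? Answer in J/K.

ΔS_hot = −Q/T_H = −46000/747 = -61.58 J/K and ΔS_cold = +Q/T_C = 46000/266 = 172.9 J/K.
ΔS_total = -61.58 + 172.9 = 111 J/K, positive as the second law requires.

ΔS_total = 111 J/K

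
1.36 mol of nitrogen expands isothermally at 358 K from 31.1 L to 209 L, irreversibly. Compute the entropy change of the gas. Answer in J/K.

ΔS_gas = 21.5 J/K

Entropy is a state function, so ΔS_gas depends only on the end states.
For an isothermal ideal gas ΔS_gas = nR ln(V₂/V₁) = 1.36 × 8.314 × ln(209/31.1) = 21.5 J/K.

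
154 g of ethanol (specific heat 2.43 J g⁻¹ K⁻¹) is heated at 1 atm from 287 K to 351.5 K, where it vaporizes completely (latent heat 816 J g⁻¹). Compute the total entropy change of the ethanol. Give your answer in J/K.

Warming step: ΔS₁ = m c ln(T_tr/T_i) = 154 × 2.43 × ln(351.5/287) = 75.86 J/K.
Phase change: ΔS₂ = +mL/T_tr = 154 × 816 / 351.5 = 357.5 J/K.
ΔS_total = (75.86) + (357.5) = 433 J/K.

ΔS = 433 J/K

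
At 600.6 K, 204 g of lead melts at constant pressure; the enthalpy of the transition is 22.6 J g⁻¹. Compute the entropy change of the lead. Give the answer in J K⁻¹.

Heat absorbed by the substance: Q = mL = 204 × 22.6 = 4610.4 J.
At constant T, ΔS = Q_rev/T = 4610.4 / 600.6 = 7.68 J/K.

ΔS = 7.68 J/K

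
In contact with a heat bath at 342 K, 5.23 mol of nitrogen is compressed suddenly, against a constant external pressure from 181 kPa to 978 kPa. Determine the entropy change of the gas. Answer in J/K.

ΔS_gas = -73.4 J/K

Entropy is a state function, so ΔS_gas depends only on the end states.
For an isothermal ideal gas ΔS_gas = nR ln(P₁/P₂) = 5.23 × 8.314 × ln(181/978) = -73.4 J/K.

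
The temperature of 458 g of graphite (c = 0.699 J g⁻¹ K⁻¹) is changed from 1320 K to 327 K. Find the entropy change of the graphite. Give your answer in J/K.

ΔS = ∫dQ_rev/T = m c ln(T₂/T₁) = 458 × 0.699 × ln(327/1320) = -447 J/K.

ΔS = -447 J/K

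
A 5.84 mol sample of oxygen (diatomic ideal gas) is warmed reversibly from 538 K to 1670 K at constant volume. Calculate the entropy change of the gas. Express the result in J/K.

ΔS = 137 J/K

At constant volume, ΔS = nC_V ln(T₂/T₁) with C_V = 5R/2 = 20.79 J mol⁻¹ K⁻¹.
ΔS = 5.84 × 20.79 × ln(1670/538) = 137 J/K.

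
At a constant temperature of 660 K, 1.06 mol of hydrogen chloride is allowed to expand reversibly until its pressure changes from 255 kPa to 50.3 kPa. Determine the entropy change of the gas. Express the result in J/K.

For an isothermal ideal gas ΔS_gas = nR ln(P₁/P₂) = 1.06 × 8.314 × ln(255/50.3) = 14.3 J/K.

ΔS_gas = 14.3 J/K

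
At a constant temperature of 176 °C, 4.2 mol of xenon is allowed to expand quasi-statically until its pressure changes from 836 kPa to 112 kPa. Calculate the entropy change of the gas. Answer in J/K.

For an isothermal ideal gas ΔS_gas = nR ln(P₁/P₂) = 4.2 × 8.314 × ln(836/112) = 70.2 J/K.

ΔS_gas = 70.2 J/K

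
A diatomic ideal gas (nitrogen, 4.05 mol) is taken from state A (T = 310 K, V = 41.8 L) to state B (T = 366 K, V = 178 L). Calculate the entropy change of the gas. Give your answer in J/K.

Entropy is a state function: ΔS = nC_V ln(T₂/T₁) + nR ln(V₂/V₁), with C_V = 5R/2 = 20.79 J mol⁻¹ K⁻¹ for a diatomic ideal gas.
ΔS = 4.05 × [20.79 × ln(366/310) + 8.314 × ln(178/41.8)] = 62.8 J/K.

ΔS = 62.8 J/K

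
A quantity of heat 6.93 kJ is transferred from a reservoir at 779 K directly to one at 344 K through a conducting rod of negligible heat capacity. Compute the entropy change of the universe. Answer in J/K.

ΔS_total = 11.2 J/K

ΔS_hot = −Q/T_H = −6930/779 = -8.896 J/K and ΔS_cold = +Q/T_C = 6930/344 = 20.145 J/K.
ΔS_total = -8.896 + 20.145 = 11.2 J/K, positive as the second law requires.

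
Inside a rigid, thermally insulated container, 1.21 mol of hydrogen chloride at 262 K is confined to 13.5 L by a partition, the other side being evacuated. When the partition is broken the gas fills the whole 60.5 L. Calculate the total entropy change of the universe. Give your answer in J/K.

ΔS_universe = 15.1 J/K

For an ideal gas in free expansion Q = 0 and W = 0, so T is unchanged.
Entropy is a state function; using a reversible isothermal path, ΔS_gas = nR ln(V₂/V₁) = 1.21 × 8.314 × ln(60.5/13.5) = 15.1 J/K.
The insulated surroundings exchange no heat, so ΔS_surr = 0 and ΔS_universe = ΔS_gas.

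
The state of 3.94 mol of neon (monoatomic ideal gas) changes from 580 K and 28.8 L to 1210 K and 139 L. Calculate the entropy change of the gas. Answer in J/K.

ΔS = 87.7 J/K

Entropy is a state function: ΔS = nC_V ln(T₂/T₁) + nR ln(V₂/V₁), with C_V = 3R/2 = 12.47 J mol⁻¹ K⁻¹ for a monoatomic ideal gas.
ΔS = 3.94 × [12.47 × ln(1210/580) + 8.314 × ln(139/28.8)] = 87.7 J/K.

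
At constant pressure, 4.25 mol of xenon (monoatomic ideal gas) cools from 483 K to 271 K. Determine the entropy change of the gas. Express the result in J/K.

At constant pressure, ΔS = nC_p ln(T₂/T₁) with C_p = 5R/2 = 20.79 J mol⁻¹ K⁻¹.
ΔS = 4.25 × 20.79 × ln(271/483) = -51 J/K.

ΔS = -51 J/K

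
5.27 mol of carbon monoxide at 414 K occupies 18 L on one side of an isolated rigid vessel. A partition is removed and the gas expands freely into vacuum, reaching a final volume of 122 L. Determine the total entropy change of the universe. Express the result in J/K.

For an ideal gas in free expansion Q = 0 and W = 0, so T is unchanged.
Entropy is a state function; using a reversible isothermal path, ΔS_gas = nR ln(V₂/V₁) = 5.27 × 8.314 × ln(122/18) = 83.8 J/K.
The insulated surroundings exchange no heat, so ΔS_surr = 0 and ΔS_universe = ΔS_gas.

ΔS_universe = 83.8 J/K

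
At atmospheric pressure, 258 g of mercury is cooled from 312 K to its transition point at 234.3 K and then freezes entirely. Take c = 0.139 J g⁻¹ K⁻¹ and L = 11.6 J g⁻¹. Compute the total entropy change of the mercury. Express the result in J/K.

Cooling step: ΔS₁ = m c ln(T_tr/T_i) = 258 × 0.139 × ln(234.3/312) = -10.27 J/K.
Phase change: ΔS₂ = −mL/T_tr = −258 × 11.6 / 234.3 = -12.77 J/K.
ΔS_total = (-10.27) + (-12.77) = -23 J/K.

ΔS = -23 J/K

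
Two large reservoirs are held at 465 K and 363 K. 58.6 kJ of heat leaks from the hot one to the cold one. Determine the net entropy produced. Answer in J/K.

ΔS_total = 35.4 J/K

ΔS_hot = −Q/T_H = −58600/465 = -126 J/K and ΔS_cold = +Q/T_C = 58600/363 = 161.4 J/K.
ΔS_total = -126 + 161.4 = 35.4 J/K, positive as the second law requires.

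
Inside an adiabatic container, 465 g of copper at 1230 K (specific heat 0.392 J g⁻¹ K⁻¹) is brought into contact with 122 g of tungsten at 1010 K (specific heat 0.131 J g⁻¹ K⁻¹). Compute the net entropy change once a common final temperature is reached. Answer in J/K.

ΔS_total = 0.27 J/K

Energy balance: T_f = (m₁c₁T₁ + m₂c₂T₂)/(m₁c₁ + m₂c₂) = 1212.3 K.
ΔS₁ = m₁c₁ ln(T_f/T₁) = 182.28 × ln(1212.3/1230) = -2.647 J/K.
ΔS₂ = m₂c₂ ln(T_f/T₂) = 15.982 × ln(1212.3/1010) = 2.917 J/K.
ΔS_total = -2.647 + 2.917 = 0.27 J/K.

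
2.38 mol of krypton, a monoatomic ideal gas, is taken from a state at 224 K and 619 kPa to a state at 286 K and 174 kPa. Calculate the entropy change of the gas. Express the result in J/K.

ΔS = nC_p ln(T₂/T₁) − nR ln(P₂/P₁), with C_p = 5R/2 = 20.79 J mol⁻¹ K⁻¹ for a monoatomic ideal gas.
ΔS = 2.38 × [20.79 × ln(286/224) − 8.314 × ln(174/619)] = 37.2 J/K.

ΔS = 37.2 J/K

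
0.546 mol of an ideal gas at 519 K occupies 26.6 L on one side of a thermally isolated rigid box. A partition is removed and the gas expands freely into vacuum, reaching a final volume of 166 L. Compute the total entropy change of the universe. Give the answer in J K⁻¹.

ΔS_universe = 8.31 J/K

No heat is exchanged and no work is done, so the ideal-gas temperature stays constant.
Entropy is a state function; using a reversible isothermal path, ΔS_gas = nR ln(V₂/V₁) = 0.546 × 8.314 × ln(166/26.6) = 8.31 J/K.
The insulated surroundings exchange no heat, so ΔS_surr = 0 and ΔS_universe = ΔS_gas.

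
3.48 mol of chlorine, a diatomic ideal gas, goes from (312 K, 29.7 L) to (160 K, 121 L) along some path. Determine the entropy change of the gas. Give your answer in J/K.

ΔS = -7.67 J/K

Entropy is a state function: ΔS = nC_V ln(T₂/T₁) + nR ln(V₂/V₁), with C_V = 5R/2 = 20.79 J mol⁻¹ K⁻¹ for a diatomic ideal gas.
ΔS = 3.48 × [20.79 × ln(160/312) + 8.314 × ln(121/29.7)] = -7.67 J/K.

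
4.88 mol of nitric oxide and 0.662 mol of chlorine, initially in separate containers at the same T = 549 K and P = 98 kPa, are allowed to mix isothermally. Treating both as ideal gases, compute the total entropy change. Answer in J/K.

ΔS_mix = 16.9 J/K

Mole fractions: x_A = 4.88/5.54 = 0.881, x_B = 0.119.
ΔS_mix = −R(n_A ln x_A + n_B ln x_B) = −8.314 × (4.88 ln 0.881 + 0.662 ln 0.119) = 16.9 J/K.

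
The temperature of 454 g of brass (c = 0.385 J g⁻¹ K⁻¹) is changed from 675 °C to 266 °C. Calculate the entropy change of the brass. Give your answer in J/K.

In kelvin: T₁ = 948.15 K, T₂ = 539.15 K. ΔS = ∫dQ_rev/T = m c ln(T₂/T₁) = 454 × 0.385 × ln(539.15/948.15) = -98.7 J/K.

ΔS = -98.7 J/K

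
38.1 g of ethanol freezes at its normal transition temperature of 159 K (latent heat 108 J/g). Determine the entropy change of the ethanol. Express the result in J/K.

ΔS = -25.9 J/K

Heat released by the substance: Q = −mL = −38.1 × 108 = −4114.8 J.
At constant T, ΔS = Q_rev/T = −4114.8 / 159 = -25.9 J/K.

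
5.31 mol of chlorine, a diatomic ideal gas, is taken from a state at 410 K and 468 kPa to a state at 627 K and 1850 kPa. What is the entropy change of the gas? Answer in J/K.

ΔS = 4.96 J/K

ΔS = nC_p ln(T₂/T₁) − nR ln(P₂/P₁), with C_p = 7R/2 = 29.1 J mol⁻¹ K⁻¹ for a diatomic ideal gas.
ΔS = 5.31 × [29.1 × ln(627/410) − 8.314 × ln(1850/468)] = 4.96 J/K.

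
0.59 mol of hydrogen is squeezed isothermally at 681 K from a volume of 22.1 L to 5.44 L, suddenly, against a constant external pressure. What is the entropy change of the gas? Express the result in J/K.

ΔS_gas = -6.88 J/K

Entropy is a state function, so ΔS_gas depends only on the end states.
For an isothermal ideal gas ΔS_gas = nR ln(V₂/V₁) = 0.59 × 8.314 × ln(5.44/22.1) = -6.88 J/K.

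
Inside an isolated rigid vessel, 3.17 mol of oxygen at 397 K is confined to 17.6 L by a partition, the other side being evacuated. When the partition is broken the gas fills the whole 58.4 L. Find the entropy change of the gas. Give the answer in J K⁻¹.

ΔS_gas = 31.6 J/K

For an ideal gas in free expansion Q = 0 and W = 0, so T is unchanged.
Entropy is a state function; using a reversible isothermal path, ΔS_gas = nR ln(V₂/V₁) = 3.17 × 8.314 × ln(58.4/17.6) = 31.6 J/K.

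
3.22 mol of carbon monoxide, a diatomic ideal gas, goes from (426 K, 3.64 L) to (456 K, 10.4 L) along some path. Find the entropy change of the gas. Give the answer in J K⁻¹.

ΔS = 32.7 J/K

Entropy is a state function: ΔS = nC_V ln(T₂/T₁) + nR ln(V₂/V₁), with C_V = 5R/2 = 20.79 J mol⁻¹ K⁻¹ for a diatomic ideal gas.
ΔS = 3.22 × [20.79 × ln(456/426) + 8.314 × ln(10.4/3.64)] = 32.7 J/K.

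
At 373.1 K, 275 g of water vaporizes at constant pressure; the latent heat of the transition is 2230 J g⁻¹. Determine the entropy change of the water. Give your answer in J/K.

ΔS = 1640 J/K

Heat absorbed by the substance: Q = mL = 275 × 2230 = 613250 J.
At constant T, ΔS = Q_rev/T = 613250 / 373.1 = 1640 J/K.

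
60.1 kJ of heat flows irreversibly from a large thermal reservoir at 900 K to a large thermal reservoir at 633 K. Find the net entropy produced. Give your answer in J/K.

ΔS_hot = −Q/T_H = −60100/900 = -66.78 J/K and ΔS_cold = +Q/T_C = 60100/633 = 94.94 J/K.
ΔS_total = -66.78 + 94.94 = 28.2 J/K, positive as the second law requires.

ΔS_total = 28.2 J/K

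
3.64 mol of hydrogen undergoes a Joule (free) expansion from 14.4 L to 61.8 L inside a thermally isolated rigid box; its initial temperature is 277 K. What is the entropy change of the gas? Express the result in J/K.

For an ideal gas in free expansion Q = 0 and W = 0, so T is unchanged.
Entropy is a state function; using a reversible isothermal path, ΔS_gas = nR ln(V₂/V₁) = 3.64 × 8.314 × ln(61.8/14.4) = 44.1 J/K.

ΔS_gas = 44.1 J/K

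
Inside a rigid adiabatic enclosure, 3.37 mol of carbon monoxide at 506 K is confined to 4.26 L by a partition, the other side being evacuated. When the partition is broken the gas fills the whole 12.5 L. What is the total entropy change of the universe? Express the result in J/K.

No heat is exchanged and no work is done, so the ideal-gas temperature stays constant.
Entropy is a state function; using a reversible isothermal path, ΔS_gas = nR ln(V₂/V₁) = 3.37 × 8.314 × ln(12.5/4.26) = 30.2 J/K.
The insulated surroundings exchange no heat, so ΔS_surr = 0 and ΔS_universe = ΔS_gas.

ΔS_universe = 30.2 J/K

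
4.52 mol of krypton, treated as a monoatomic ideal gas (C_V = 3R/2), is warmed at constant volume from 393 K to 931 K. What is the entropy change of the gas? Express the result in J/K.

ΔS = 48.6 J/K

At constant volume, ΔS = nC_V ln(T₂/T₁) with C_V = 3R/2 = 12.47 J mol⁻¹ K⁻¹.
ΔS = 4.52 × 12.47 × ln(931/393) = 48.6 J/K.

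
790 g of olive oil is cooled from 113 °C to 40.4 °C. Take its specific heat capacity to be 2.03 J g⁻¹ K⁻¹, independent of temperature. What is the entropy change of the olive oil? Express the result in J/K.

In kelvin: T₁ = 386.15 K, T₂ = 313.55 K. ΔS = ∫dQ_rev/T = m c ln(T₂/T₁) = 790 × 2.03 × ln(313.55/386.15) = -334 J/K.

ΔS = -334 J/K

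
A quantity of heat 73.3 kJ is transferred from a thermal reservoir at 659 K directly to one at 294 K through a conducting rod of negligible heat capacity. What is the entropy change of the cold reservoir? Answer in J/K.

ΔS_cold = 249 J/K

The cold reservoir gains heat Q, so ΔS_cold = +Q/T_C = 73300/294 = 249 J/K.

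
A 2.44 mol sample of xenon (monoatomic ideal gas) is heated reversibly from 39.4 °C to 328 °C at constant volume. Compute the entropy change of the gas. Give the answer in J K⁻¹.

ΔS = 19.9 J/K

In kelvin: T₁ = 312.55 K, T₂ = 601.15 K. At constant volume, ΔS = nC_V ln(T₂/T₁) with C_V = 3R/2 = 12.47 J mol⁻¹ K⁻¹.
ΔS = 2.44 × 12.47 × ln(601.15/312.55) = 19.9 J/K.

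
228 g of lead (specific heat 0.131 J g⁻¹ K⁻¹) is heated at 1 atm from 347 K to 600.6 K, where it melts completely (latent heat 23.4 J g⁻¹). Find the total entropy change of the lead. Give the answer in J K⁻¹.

ΔS = 25.3 J/K

Warming step: ΔS₁ = m c ln(T_tr/T_i) = 228 × 0.131 × ln(600.6/347) = 16.39 J/K.
Phase change: ΔS₂ = +mL/T_tr = 228 × 23.4 / 600.6 = 8.883 J/K.
ΔS_total = (16.39) + (8.883) = 25.3 J/K.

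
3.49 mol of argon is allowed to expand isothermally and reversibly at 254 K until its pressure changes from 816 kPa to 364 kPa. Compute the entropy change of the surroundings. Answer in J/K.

For an isothermal ideal gas ΔS_gas = nR ln(P₁/P₂) = 3.49 × 8.314 × ln(816/364) = 23.4 J/K.
The process is reversible, so ΔS_surr = −ΔS_gas = -23.4 J/K and ΔS_universe = 0.

ΔS_surr = -23.4 J/K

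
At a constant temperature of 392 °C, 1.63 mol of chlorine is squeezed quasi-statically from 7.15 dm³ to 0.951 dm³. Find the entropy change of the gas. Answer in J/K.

ΔS_gas = -27.3 J/K

For an isothermal ideal gas ΔS_gas = nR ln(V₂/V₁) = 1.63 × 8.314 × ln(0.951/7.15) = -27.3 J/K.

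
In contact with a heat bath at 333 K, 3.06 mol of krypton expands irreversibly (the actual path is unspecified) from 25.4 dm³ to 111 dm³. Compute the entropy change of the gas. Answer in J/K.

ΔS_gas = 37.5 J/K

Entropy is a state function, so ΔS_gas depends only on the end states.
For an isothermal ideal gas ΔS_gas = nR ln(V₂/V₁) = 3.06 × 8.314 × ln(111/25.4) = 37.5 J/K.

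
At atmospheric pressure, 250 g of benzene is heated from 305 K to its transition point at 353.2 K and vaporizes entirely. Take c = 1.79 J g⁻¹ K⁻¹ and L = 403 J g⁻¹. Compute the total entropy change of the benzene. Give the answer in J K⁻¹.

Warming step: ΔS₁ = m c ln(T_tr/T_i) = 250 × 1.79 × ln(353.2/305) = 65.66 J/K.
Phase change: ΔS₂ = +mL/T_tr = 250 × 403 / 353.2 = 285.2 J/K.
ΔS_total = (65.66) + (285.2) = 351 J/K.

ΔS = 351 J/K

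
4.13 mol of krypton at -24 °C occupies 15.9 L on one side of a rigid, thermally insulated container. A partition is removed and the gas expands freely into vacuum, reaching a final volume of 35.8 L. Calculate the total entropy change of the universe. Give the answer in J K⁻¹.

ΔS_universe = 27.9 J/K

No heat is exchanged and no work is done, so the ideal-gas temperature stays constant.
Entropy is a state function; using a reversible isothermal path, ΔS_gas = nR ln(V₂/V₁) = 4.13 × 8.314 × ln(35.8/15.9) = 27.9 J/K.
The insulated surroundings exchange no heat, so ΔS_surr = 0 and ΔS_universe = ΔS_gas.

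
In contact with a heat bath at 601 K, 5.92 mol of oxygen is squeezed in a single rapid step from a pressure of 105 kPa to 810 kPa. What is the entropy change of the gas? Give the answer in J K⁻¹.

ΔS_gas = -101 J/K

Entropy is a state function, so ΔS_gas depends only on the end states.
For an isothermal ideal gas ΔS_gas = nR ln(P₁/P₂) = 5.92 × 8.314 × ln(105/810) = -101 J/K.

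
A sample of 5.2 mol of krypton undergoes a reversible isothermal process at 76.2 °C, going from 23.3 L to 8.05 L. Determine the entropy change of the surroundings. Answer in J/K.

For an isothermal ideal gas ΔS_gas = nR ln(V₂/V₁) = 5.2 × 8.314 × ln(8.05/23.3) = -45.9 J/K.
The process is reversible, so ΔS_surr = −ΔS_gas = 45.9 J/K and ΔS_universe = 0.

ΔS_surr = 45.9 J/K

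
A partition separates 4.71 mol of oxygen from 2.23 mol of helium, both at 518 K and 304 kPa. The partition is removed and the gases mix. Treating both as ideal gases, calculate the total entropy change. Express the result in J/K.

Mole fractions: x_A = 4.71/6.94 = 0.679, x_B = 0.321.
ΔS_mix = −R(n_A ln x_A + n_B ln x_B) = −8.314 × (4.71 ln 0.679 + 2.23 ln 0.321) = 36.2 J/K.

ΔS_mix = 36.2 J/K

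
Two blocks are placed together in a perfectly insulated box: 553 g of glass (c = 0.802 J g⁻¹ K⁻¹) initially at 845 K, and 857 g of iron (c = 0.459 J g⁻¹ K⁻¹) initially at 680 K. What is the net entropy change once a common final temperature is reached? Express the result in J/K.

Energy balance: T_f = (m₁c₁T₁ + m₂c₂T₂)/(m₁c₁ + m₂c₂) = 767.44 K.
ΔS₁ = m₁c₁ ln(T_f/T₁) = 443.506 × ln(767.44/845) = -42.7 J/K.
ΔS₂ = m₂c₂ ln(T_f/T₂) = 393.363 × ln(767.44/680) = 47.59 J/K.
ΔS_total = -42.7 + 47.59 = 4.89 J/K.

ΔS_total = 4.89 J/K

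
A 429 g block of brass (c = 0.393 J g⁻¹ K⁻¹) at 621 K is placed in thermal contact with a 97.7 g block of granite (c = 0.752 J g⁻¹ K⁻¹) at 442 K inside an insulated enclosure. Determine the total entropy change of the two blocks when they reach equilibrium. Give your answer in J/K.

Energy balance: T_f = (m₁c₁T₁ + m₂c₂T₂)/(m₁c₁ + m₂c₂) = 566.67 K.
ΔS₁ = m₁c₁ ln(T_f/T₁) = 168.597 × ln(566.67/621) = -15.44 J/K.
ΔS₂ = m₂c₂ ln(T_f/T₂) = 73.4704 × ln(566.67/442) = 18.26 J/K.
ΔS_total = -15.44 + 18.26 = 2.82 J/K.

ΔS_total = 2.82 J/K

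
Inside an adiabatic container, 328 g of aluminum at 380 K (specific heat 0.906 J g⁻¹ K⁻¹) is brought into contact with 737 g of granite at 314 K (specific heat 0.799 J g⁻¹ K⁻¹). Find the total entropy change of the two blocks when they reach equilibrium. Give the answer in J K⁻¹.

ΔS_total = 3.67 J/K

Energy balance: T_f = (m₁c₁T₁ + m₂c₂T₂)/(m₁c₁ + m₂c₂) = 336.14 K.
ΔS₁ = m₁c₁ ln(T_f/T₁) = 297.168 × ln(336.14/380) = -36.449 J/K.
ΔS₂ = m₂c₂ ln(T_f/T₂) = 588.863 × ln(336.14/314) = 40.115 J/K.
ΔS_total = -36.449 + 40.115 = 3.67 J/K.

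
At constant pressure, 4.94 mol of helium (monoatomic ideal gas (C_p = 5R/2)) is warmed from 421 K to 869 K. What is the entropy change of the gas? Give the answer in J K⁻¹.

At constant pressure, ΔS = nC_p ln(T₂/T₁) with C_p = 5R/2 = 20.79 J mol⁻¹ K⁻¹.
ΔS = 4.94 × 20.79 × ln(869/421) = 74.4 J/K.

ΔS = 74.4 J/K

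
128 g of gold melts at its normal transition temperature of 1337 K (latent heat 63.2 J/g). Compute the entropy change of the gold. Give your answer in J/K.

Heat absorbed by the substance: Q = mL = 128 × 63.2 = 8089.6 J.
At constant T, ΔS = Q_rev/T = 8089.6 / 1337 = 6.05 J/K.

ΔS = 6.05 J/K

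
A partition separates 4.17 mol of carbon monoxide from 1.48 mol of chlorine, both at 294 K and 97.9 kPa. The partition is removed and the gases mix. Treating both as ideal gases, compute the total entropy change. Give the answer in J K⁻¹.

ΔS_mix = 27 J/K

Mole fractions: x_A = 4.17/5.65 = 0.738, x_B = 0.262.
ΔS_mix = −R(n_A ln x_A + n_B ln x_B) = −8.314 × (4.17 ln 0.738 + 1.48 ln 0.262) = 27 J/K.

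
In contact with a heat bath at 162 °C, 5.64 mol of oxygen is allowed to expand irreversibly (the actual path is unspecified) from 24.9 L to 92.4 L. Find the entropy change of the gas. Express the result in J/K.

ΔS_gas = 61.5 J/K

Entropy is a state function, so ΔS_gas depends only on the end states.
For an isothermal ideal gas ΔS_gas = nR ln(V₂/V₁) = 5.64 × 8.314 × ln(92.4/24.9) = 61.5 J/K.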